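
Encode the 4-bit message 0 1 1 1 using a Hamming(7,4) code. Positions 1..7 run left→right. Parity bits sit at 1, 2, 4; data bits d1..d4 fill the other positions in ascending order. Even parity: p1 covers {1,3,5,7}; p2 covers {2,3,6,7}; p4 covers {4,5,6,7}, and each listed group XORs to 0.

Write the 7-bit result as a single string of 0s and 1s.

0001111

Place data at non-parity positions: p1 p2 0 p4 1 1 1
p1 (pos 1,3,5,7): XOR of data positions = 0⊕1⊕1 = 0
p2 (pos 2,3,6,7): XOR of data positions = 0⊕1⊕1 = 0
p4 (pos 4,5,6,7): XOR of data positions = 1⊕1⊕1 = 1
Codeword: 0001111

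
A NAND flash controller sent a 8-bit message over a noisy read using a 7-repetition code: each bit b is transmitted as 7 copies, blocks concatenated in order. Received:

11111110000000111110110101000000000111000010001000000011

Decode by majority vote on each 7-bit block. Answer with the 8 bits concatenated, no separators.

10100000

Block 1 (1111111): 7 ones → 1
Block 2 (0000000): 0 ones → 0
Block 3 (1111101): 6 ones → 1
Block 4 (1010100): 3 ones → 0
Block 5 (0000000): 0 ones → 0
Block 6 (1110000): 3 ones → 0
Block 7 (1000100): 2 ones → 0
Block 8 (0000011): 2 ones → 0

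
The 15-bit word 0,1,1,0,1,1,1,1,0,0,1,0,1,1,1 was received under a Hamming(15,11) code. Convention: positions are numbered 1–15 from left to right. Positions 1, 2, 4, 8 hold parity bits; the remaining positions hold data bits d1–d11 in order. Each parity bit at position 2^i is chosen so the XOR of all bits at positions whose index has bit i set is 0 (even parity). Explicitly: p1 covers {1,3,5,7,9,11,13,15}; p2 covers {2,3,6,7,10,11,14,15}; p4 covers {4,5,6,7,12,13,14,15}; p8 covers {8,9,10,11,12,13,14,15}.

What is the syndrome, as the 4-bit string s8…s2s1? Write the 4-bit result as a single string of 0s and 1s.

1010

s1 (pos 1,3,5,7,9,11,13,15): 0⊕1⊕1⊕1⊕0⊕1⊕1⊕1 = 0
s2 (pos 2,3,6,7,10,11,14,15): 1⊕1⊕1⊕1⊕0⊕1⊕1⊕1 = 1
s4 (pos 4,5,6,7,12,13,14,15): 0⊕1⊕1⊕1⊕0⊕1⊕1⊕1 = 0
s8 (pos 8,9,10,11,12,13,14,15): 1⊕0⊕0⊕1⊕0⊕1⊕1⊕1 = 1
Syndrome s8…s1 = 1010 → error at position 10.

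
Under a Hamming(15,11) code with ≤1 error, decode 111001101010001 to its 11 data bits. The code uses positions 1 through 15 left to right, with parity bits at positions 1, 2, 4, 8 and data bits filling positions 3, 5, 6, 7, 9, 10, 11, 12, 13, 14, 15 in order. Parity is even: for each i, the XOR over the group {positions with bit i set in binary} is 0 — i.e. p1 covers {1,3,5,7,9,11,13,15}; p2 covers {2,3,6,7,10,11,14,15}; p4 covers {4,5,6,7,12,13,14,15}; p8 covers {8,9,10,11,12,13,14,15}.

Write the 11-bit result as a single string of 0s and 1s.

10111011001

s1 (pos 1,3,5,7,9,11,13,15): 1⊕1⊕0⊕1⊕1⊕1⊕0⊕1 = 0
s2 (pos 2,3,6,7,10,11,14,15): 1⊕1⊕1⊕1⊕0⊕1⊕0⊕1 = 0
s4 (pos 4,5,6,7,12,13,14,15): 0⊕0⊕1⊕1⊕0⊕0⊕0⊕1 = 1
s8 (pos 8,9,10,11,12,13,14,15): 0⊕1⊕0⊕1⊕0⊕0⊕0⊕1 = 1
Syndrome s8…s1 = 1100 → error at position 12.
Flip position 12: 111001101010001 → 111001101011001
Read data bits from positions 3,5,6,7,9,10,11,12,13,14,15: 10111011001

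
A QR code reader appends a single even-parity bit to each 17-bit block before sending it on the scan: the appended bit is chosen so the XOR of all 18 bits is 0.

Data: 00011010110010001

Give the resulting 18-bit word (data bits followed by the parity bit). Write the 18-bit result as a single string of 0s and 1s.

XOR of the 17 data bits: 0⊕0⊕0⊕1⊕1⊕0⊕1⊕0⊕1⊕1⊕0⊕0⊕1⊕0⊕0⊕0⊕1 = 1
Parity bit = 1 (so all 18 bits XOR to 0).

000110101100100011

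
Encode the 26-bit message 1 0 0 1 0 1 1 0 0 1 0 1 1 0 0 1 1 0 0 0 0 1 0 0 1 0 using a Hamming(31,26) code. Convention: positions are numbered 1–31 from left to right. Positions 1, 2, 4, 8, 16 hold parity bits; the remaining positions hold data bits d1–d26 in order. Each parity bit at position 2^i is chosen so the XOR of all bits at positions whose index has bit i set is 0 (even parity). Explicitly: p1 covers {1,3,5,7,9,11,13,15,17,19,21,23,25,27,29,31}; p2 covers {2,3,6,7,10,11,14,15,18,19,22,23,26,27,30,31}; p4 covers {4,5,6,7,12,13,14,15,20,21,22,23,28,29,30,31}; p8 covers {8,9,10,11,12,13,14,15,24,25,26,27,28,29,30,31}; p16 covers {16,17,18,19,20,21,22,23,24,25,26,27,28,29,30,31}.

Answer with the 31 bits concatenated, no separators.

Place data at non-parity positions: p1 p2 1 p4 0 0 1 p8 0 1 1 0 0 1 0 p16 1 1 0 0 1 1 0 0 0 0 1 0 0 1 0
p1 (pos 1,3,5,7,9,11,13,15,17,19,21,23,25,27,29,31): XOR of data positions = 1⊕0⊕1⊕0⊕1⊕0⊕0⊕1⊕0⊕1⊕0⊕0⊕1⊕0⊕0 = 0
p2 (pos 2,3,6,7,10,11,14,15,18,19,22,23,26,27,30,31): XOR of data positions = 1⊕0⊕1⊕1⊕1⊕1⊕0⊕1⊕0⊕1⊕0⊕0⊕1⊕1⊕0 = 1
p4 (pos 4,5,6,7,12,13,14,15,20,21,22,23,28,29,30,31): XOR of data positions = 0⊕0⊕1⊕0⊕0⊕1⊕0⊕0⊕1⊕1⊕0⊕0⊕0⊕1⊕0 = 1
p8 (pos 8,9,10,11,12,13,14,15,24,25,26,27,28,29,30,31): XOR of data positions = 0⊕1⊕1⊕0⊕0⊕1⊕0⊕0⊕0⊕0⊕1⊕0⊕0⊕1⊕0 = 1
p16 (pos 16,17,18,19,20,21,22,23,24,25,26,27,28,29,30,31): XOR of data positions = 1⊕1⊕0⊕0⊕1⊕1⊕0⊕0⊕0⊕0⊕1⊕0⊕0⊕1⊕0 = 0
Codeword: 0111001101100100110011000010010

0111001101100100110011000010010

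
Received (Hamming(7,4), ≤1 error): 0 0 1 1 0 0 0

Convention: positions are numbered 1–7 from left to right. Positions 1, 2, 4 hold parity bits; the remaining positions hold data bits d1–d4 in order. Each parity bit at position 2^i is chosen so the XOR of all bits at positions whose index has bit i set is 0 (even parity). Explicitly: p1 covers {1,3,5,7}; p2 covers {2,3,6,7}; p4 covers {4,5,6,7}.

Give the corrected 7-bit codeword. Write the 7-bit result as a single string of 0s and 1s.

0011001

s1 (pos 1,3,5,7): 0⊕1⊕0⊕0 = 1
s2 (pos 2,3,6,7): 0⊕1⊕0⊕0 = 1
s4 (pos 4,5,6,7): 1⊕0⊕0⊕0 = 1
Syndrome s4…s1 = 111 → error at position 7.
Flip position 7: 0011000 → 0011001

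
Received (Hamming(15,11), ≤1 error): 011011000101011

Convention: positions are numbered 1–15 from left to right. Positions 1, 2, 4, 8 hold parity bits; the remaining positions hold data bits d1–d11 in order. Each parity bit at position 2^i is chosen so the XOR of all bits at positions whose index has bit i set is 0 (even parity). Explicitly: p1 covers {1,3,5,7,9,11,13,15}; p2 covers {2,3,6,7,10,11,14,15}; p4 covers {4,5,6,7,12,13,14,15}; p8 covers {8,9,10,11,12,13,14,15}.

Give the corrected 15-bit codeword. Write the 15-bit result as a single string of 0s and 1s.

s1 (pos 1,3,5,7,9,11,13,15): 0⊕1⊕1⊕0⊕0⊕0⊕0⊕1 = 1
s2 (pos 2,3,6,7,10,11,14,15): 1⊕1⊕1⊕0⊕1⊕0⊕1⊕1 = 0
s4 (pos 4,5,6,7,12,13,14,15): 0⊕1⊕1⊕0⊕1⊕0⊕1⊕1 = 1
s8 (pos 8,9,10,11,12,13,14,15): 0⊕0⊕1⊕0⊕1⊕0⊕1⊕1 = 0
Syndrome s8…s1 = 0101 → error at position 5.
Flip position 5: 011011000101011 → 011001000101011

011001000101011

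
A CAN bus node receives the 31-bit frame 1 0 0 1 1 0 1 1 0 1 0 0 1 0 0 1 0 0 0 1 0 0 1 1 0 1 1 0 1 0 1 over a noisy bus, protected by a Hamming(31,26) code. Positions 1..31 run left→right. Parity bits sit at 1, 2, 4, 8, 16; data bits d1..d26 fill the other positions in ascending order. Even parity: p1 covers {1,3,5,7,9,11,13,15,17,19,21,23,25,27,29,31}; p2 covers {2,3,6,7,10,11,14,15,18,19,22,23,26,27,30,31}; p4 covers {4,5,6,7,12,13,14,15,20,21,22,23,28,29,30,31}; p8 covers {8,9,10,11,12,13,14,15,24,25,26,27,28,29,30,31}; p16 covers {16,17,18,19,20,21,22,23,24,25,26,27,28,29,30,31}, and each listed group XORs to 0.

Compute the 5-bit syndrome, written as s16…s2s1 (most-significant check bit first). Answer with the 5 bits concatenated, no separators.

00000

s1 (pos 1,3,5,7,9,11,13,15,17,19,21,23,25,27,29,31): 1⊕0⊕1⊕1⊕0⊕0⊕1⊕0⊕0⊕0⊕0⊕1⊕0⊕1⊕1⊕1 = 0
s2 (pos 2,3,6,7,10,11,14,15,18,19,22,23,26,27,30,31): 0⊕0⊕0⊕1⊕1⊕0⊕0⊕0⊕0⊕0⊕0⊕1⊕1⊕1⊕0⊕1 = 0
s4 (pos 4,5,6,7,12,13,14,15,20,21,22,23,28,29,30,31): 1⊕1⊕0⊕1⊕0⊕1⊕0⊕0⊕1⊕0⊕0⊕1⊕0⊕1⊕0⊕1 = 0
s8 (pos 8,9,10,11,12,13,14,15,24,25,26,27,28,29,30,31): 1⊕0⊕1⊕0⊕0⊕1⊕0⊕0⊕1⊕0⊕1⊕1⊕0⊕1⊕0⊕1 = 0
s16 (pos 16,17,18,19,20,21,22,23,24,25,26,27,28,29,30,31): 1⊕0⊕0⊕0⊕1⊕0⊕0⊕1⊕1⊕0⊕1⊕1⊕0⊕1⊕0⊕1 = 0
Syndrome s16…s1 = 00000 → no error.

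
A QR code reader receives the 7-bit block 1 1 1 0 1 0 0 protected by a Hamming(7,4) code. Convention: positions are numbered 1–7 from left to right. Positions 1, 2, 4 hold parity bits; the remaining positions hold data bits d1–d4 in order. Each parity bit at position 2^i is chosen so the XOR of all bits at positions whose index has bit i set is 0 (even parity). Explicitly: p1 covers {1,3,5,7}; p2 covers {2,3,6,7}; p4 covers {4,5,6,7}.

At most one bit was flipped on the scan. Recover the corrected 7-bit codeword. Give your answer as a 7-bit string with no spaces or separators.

1110000

s1 (pos 1,3,5,7): 1⊕1⊕1⊕0 = 1
s2 (pos 2,3,6,7): 1⊕1⊕0⊕0 = 0
s4 (pos 4,5,6,7): 0⊕1⊕0⊕0 = 1
Syndrome s4…s1 = 101 → error at position 5.
Flip position 5: 1110100 → 1110000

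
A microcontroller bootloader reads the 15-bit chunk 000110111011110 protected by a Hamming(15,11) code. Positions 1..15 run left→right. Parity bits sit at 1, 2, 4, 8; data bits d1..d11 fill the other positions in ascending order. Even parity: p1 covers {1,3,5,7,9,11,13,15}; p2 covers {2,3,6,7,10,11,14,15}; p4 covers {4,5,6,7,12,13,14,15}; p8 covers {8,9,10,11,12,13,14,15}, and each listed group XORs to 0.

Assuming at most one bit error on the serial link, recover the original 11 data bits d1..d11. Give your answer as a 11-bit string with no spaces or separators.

s1 (pos 1,3,5,7,9,11,13,15): 0⊕0⊕1⊕1⊕1⊕1⊕1⊕0 = 1
s2 (pos 2,3,6,7,10,11,14,15): 0⊕0⊕0⊕1⊕0⊕1⊕1⊕0 = 1
s4 (pos 4,5,6,7,12,13,14,15): 1⊕1⊕0⊕1⊕1⊕1⊕1⊕0 = 0
s8 (pos 8,9,10,11,12,13,14,15): 1⊕1⊕0⊕1⊕1⊕1⊕1⊕0 = 0
Syndrome s8…s1 = 0011 → error at position 3.
Flip position 3: 000110111011110 → 001110111011110
Read data bits from positions 3,5,6,7,9,10,11,12,13,14,15: 11011011110

11011011110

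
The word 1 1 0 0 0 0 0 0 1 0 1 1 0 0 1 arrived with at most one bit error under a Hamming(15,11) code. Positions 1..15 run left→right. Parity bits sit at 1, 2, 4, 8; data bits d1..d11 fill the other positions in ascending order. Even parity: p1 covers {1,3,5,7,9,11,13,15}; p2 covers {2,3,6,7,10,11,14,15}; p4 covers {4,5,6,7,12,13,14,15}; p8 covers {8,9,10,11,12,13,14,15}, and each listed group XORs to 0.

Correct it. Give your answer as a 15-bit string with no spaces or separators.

100000001011001

s1 (pos 1,3,5,7,9,11,13,15): 1⊕0⊕0⊕0⊕1⊕1⊕0⊕1 = 0
s2 (pos 2,3,6,7,10,11,14,15): 1⊕0⊕0⊕0⊕0⊕1⊕0⊕1 = 1
s4 (pos 4,5,6,7,12,13,14,15): 0⊕0⊕0⊕0⊕1⊕0⊕0⊕1 = 0
s8 (pos 8,9,10,11,12,13,14,15): 0⊕1⊕0⊕1⊕1⊕0⊕0⊕1 = 0
Syndrome s8…s1 = 0010 → error at position 2.
Flip position 2: 110000001011001 → 100000001011001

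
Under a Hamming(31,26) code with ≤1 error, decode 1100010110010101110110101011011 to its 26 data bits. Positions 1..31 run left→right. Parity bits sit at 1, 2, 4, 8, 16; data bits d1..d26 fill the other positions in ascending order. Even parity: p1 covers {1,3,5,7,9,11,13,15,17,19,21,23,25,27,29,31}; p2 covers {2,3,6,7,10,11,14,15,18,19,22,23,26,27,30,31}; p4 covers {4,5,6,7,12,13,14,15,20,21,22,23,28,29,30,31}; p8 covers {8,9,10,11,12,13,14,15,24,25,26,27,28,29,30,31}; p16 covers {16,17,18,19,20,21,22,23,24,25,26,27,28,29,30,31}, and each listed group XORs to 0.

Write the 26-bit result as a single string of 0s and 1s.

00101001010110110101010011

s1 (pos 1,3,5,7,9,11,13,15,17,19,21,23,25,27,29,31): 1⊕0⊕0⊕0⊕1⊕0⊕0⊕0⊕1⊕0⊕1⊕1⊕1⊕1⊕0⊕1 = 0
s2 (pos 2,3,6,7,10,11,14,15,18,19,22,23,26,27,30,31): 1⊕0⊕1⊕0⊕0⊕0⊕1⊕0⊕1⊕0⊕0⊕1⊕0⊕1⊕1⊕1 = 0
s4 (pos 4,5,6,7,12,13,14,15,20,21,22,23,28,29,30,31): 0⊕0⊕1⊕0⊕1⊕0⊕1⊕0⊕1⊕1⊕0⊕1⊕1⊕0⊕1⊕1 = 1
s8 (pos 8,9,10,11,12,13,14,15,24,25,26,27,28,29,30,31): 1⊕1⊕0⊕0⊕1⊕0⊕1⊕0⊕0⊕1⊕0⊕1⊕1⊕0⊕1⊕1 = 1
s16 (pos 16,17,18,19,20,21,22,23,24,25,26,27,28,29,30,31): 1⊕1⊕1⊕0⊕1⊕1⊕0⊕1⊕0⊕1⊕0⊕1⊕1⊕0⊕1⊕1 = 1
Syndrome s16…s1 = 11100 → error at position 28.
Flip position 28: 1100010110010101110110101011011 → 1100010110010101110110101010011
Read data bits from positions 3,5,6,7,9,10,11,12,13,14,15,17,18,19,20,21,22,23,24,25,26,27,28,29,30,31: 00101001010110110101010011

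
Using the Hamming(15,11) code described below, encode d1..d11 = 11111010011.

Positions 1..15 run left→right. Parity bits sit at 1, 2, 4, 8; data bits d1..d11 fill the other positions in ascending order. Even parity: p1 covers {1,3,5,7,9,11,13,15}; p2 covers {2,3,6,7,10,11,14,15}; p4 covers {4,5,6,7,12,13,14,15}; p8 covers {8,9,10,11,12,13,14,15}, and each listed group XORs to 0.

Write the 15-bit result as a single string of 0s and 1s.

Place data at non-parity positions: p1 p2 1 p4 1 1 1 p8 1 0 1 0 0 1 1
p1 (pos 1,3,5,7,9,11,13,15): XOR of data positions = 1⊕1⊕1⊕1⊕1⊕0⊕1 = 0
p2 (pos 2,3,6,7,10,11,14,15): XOR of data positions = 1⊕1⊕1⊕0⊕1⊕1⊕1 = 0
p4 (pos 4,5,6,7,12,13,14,15): XOR of data positions = 1⊕1⊕1⊕0⊕0⊕1⊕1 = 1
p8 (pos 8,9,10,11,12,13,14,15): XOR of data positions = 1⊕0⊕1⊕0⊕0⊕1⊕1 = 0
Codeword: 001111101010011

001111101010011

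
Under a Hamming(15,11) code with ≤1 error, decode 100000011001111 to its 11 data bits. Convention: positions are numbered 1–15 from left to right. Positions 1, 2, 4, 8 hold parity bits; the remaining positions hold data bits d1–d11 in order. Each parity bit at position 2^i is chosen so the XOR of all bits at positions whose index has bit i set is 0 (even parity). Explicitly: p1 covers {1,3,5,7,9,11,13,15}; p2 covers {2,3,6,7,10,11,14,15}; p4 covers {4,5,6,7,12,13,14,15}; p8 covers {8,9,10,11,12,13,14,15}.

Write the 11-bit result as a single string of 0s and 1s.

s1 (pos 1,3,5,7,9,11,13,15): 1⊕0⊕0⊕0⊕1⊕0⊕1⊕1 = 0
s2 (pos 2,3,6,7,10,11,14,15): 0⊕0⊕0⊕0⊕0⊕0⊕1⊕1 = 0
s4 (pos 4,5,6,7,12,13,14,15): 0⊕0⊕0⊕0⊕1⊕1⊕1⊕1 = 0
s8 (pos 8,9,10,11,12,13,14,15): 1⊕1⊕0⊕0⊕1⊕1⊕1⊕1 = 0
Syndrome s8…s1 = 0000 → no error.
Read data bits from positions 3,5,6,7,9,10,11,12,13,14,15: 00001001111

00001001111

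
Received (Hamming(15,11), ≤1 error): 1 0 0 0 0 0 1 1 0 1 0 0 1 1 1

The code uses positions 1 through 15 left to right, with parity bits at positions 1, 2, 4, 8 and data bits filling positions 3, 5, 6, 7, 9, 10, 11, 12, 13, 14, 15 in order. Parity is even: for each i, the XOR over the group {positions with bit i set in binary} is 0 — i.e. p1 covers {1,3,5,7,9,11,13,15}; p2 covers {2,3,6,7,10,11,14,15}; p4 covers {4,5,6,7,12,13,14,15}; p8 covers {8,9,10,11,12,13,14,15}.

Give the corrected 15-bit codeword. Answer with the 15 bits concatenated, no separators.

100000100100111

s1 (pos 1,3,5,7,9,11,13,15): 1⊕0⊕0⊕1⊕0⊕0⊕1⊕1 = 0
s2 (pos 2,3,6,7,10,11,14,15): 0⊕0⊕0⊕1⊕1⊕0⊕1⊕1 = 0
s4 (pos 4,5,6,7,12,13,14,15): 0⊕0⊕0⊕1⊕0⊕1⊕1⊕1 = 0
s8 (pos 8,9,10,11,12,13,14,15): 1⊕0⊕1⊕0⊕0⊕1⊕1⊕1 = 1
Syndrome s8…s1 = 1000 → error at position 8.
Flip position 8: 100000110100111 → 100000100100111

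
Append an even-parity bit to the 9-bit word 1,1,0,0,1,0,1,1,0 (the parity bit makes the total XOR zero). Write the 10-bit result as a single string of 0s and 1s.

XOR of the 9 data bits: 1⊕1⊕0⊕0⊕1⊕0⊕1⊕1⊕0 = 1
Parity bit = 1 (so all 10 bits XOR to 0).

1100101101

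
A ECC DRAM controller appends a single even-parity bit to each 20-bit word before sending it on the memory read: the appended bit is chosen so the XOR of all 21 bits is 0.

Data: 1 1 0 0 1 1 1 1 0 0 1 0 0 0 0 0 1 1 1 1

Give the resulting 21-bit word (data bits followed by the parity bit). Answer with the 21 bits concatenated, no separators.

110011110010000011111

XOR of the 20 data bits: 1⊕1⊕0⊕0⊕1⊕1⊕1⊕1⊕0⊕0⊕1⊕0⊕0⊕0⊕0⊕0⊕1⊕1⊕1⊕1 = 1
Parity bit = 1 (so all 21 bits XOR to 0).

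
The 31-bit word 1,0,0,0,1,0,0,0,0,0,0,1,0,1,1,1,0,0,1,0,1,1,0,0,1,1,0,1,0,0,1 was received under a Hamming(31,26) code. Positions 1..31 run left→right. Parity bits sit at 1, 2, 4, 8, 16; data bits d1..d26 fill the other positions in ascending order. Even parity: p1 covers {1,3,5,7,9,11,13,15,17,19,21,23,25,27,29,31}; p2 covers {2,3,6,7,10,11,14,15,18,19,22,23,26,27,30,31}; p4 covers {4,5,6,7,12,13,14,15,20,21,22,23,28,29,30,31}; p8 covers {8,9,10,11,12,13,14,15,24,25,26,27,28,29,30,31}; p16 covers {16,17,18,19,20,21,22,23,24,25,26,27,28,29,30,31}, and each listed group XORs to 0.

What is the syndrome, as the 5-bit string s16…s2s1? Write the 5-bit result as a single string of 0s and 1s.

s1 (pos 1,3,5,7,9,11,13,15,17,19,21,23,25,27,29,31): 1⊕0⊕1⊕0⊕0⊕0⊕0⊕1⊕0⊕1⊕1⊕0⊕1⊕0⊕0⊕1 = 1
s2 (pos 2,3,6,7,10,11,14,15,18,19,22,23,26,27,30,31): 0⊕0⊕0⊕0⊕0⊕0⊕1⊕1⊕0⊕1⊕1⊕0⊕1⊕0⊕0⊕1 = 0
s4 (pos 4,5,6,7,12,13,14,15,20,21,22,23,28,29,30,31): 0⊕1⊕0⊕0⊕1⊕0⊕1⊕1⊕0⊕1⊕1⊕0⊕1⊕0⊕0⊕1 = 0
s8 (pos 8,9,10,11,12,13,14,15,24,25,26,27,28,29,30,31): 0⊕0⊕0⊕0⊕1⊕0⊕1⊕1⊕0⊕1⊕1⊕0⊕1⊕0⊕0⊕1 = 1
s16 (pos 16,17,18,19,20,21,22,23,24,25,26,27,28,29,30,31): 1⊕0⊕0⊕1⊕0⊕1⊕1⊕0⊕0⊕1⊕1⊕0⊕1⊕0⊕0⊕1 = 0
Syndrome s16…s1 = 01001 → error at position 9.

01001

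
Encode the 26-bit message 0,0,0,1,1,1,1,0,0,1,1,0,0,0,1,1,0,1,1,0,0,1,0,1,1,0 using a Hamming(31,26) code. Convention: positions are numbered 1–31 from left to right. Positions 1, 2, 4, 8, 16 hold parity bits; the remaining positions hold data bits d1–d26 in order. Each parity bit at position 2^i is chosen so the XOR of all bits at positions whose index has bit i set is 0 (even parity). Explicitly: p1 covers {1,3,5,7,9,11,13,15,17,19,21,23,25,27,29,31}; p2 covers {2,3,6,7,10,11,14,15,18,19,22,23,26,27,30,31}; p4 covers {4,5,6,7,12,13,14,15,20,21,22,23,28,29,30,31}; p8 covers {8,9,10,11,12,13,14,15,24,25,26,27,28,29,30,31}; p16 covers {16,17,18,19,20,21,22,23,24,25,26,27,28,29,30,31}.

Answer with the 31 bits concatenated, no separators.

0000001111100111000110110010110

Place data at non-parity positions: p1 p2 0 p4 0 0 1 p8 1 1 1 0 0 1 1 p16 0 0 0 1 1 0 1 1 0 0 1 0 1 1 0
p1 (pos 1,3,5,7,9,11,13,15,17,19,21,23,25,27,29,31): XOR of data positions = 0⊕0⊕1⊕1⊕1⊕0⊕1⊕0⊕0⊕1⊕1⊕0⊕1⊕1⊕0 = 0
p2 (pos 2,3,6,7,10,11,14,15,18,19,22,23,26,27,30,31): XOR of data positions = 0⊕0⊕1⊕1⊕1⊕1⊕1⊕0⊕0⊕0⊕1⊕0⊕1⊕1⊕0 = 0
p4 (pos 4,5,6,7,12,13,14,15,20,21,22,23,28,29,30,31): XOR of data positions = 0⊕0⊕1⊕0⊕0⊕1⊕1⊕1⊕1⊕0⊕1⊕0⊕1⊕1⊕0 = 0
p8 (pos 8,9,10,11,12,13,14,15,24,25,26,27,28,29,30,31): XOR of data positions = 1⊕1⊕1⊕0⊕0⊕1⊕1⊕1⊕0⊕0⊕1⊕0⊕1⊕1⊕0 = 1
p16 (pos 16,17,18,19,20,21,22,23,24,25,26,27,28,29,30,31): XOR of data positions = 0⊕0⊕0⊕1⊕1⊕0⊕1⊕1⊕0⊕0⊕1⊕0⊕1⊕1⊕0 = 1
Codeword: 0000001111100111000110110010110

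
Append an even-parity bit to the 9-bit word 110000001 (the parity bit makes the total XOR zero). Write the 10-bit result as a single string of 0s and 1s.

XOR of the 9 data bits: 1⊕1⊕0⊕0⊕0⊕0⊕0⊕0⊕1 = 1
Parity bit = 1 (so all 10 bits XOR to 0).

1100000011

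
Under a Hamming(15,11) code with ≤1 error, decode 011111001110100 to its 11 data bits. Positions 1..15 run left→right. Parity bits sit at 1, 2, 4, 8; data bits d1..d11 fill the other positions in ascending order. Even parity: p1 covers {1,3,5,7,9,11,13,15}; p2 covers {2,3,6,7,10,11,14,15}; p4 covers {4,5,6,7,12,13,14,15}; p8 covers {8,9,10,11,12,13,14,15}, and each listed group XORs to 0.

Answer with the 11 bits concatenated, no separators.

s1 (pos 1,3,5,7,9,11,13,15): 0⊕1⊕1⊕0⊕1⊕1⊕1⊕0 = 1
s2 (pos 2,3,6,7,10,11,14,15): 1⊕1⊕1⊕0⊕1⊕1⊕0⊕0 = 1
s4 (pos 4,5,6,7,12,13,14,15): 1⊕1⊕1⊕0⊕0⊕1⊕0⊕0 = 0
s8 (pos 8,9,10,11,12,13,14,15): 0⊕1⊕1⊕1⊕0⊕1⊕0⊕0 = 0
Syndrome s8…s1 = 0011 → error at position 3.
Flip position 3: 011111001110100 → 010111001110100
Read data bits from positions 3,5,6,7,9,10,11,12,13,14,15: 01101110100

01101110100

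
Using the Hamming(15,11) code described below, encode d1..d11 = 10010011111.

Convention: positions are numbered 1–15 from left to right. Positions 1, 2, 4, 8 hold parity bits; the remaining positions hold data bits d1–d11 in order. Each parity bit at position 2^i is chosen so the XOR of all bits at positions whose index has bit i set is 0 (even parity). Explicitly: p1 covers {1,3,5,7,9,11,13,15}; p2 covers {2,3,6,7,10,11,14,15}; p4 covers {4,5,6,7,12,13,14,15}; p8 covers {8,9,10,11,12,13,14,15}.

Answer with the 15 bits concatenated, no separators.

111100110011111

Place data at non-parity positions: p1 p2 1 p4 0 0 1 p8 0 0 1 1 1 1 1
p1 (pos 1,3,5,7,9,11,13,15): XOR of data positions = 1⊕0⊕1⊕0⊕1⊕1⊕1 = 1
p2 (pos 2,3,6,7,10,11,14,15): XOR of data positions = 1⊕0⊕1⊕0⊕1⊕1⊕1 = 1
p4 (pos 4,5,6,7,12,13,14,15): XOR of data positions = 0⊕0⊕1⊕1⊕1⊕1⊕1 = 1
p8 (pos 8,9,10,11,12,13,14,15): XOR of data positions = 0⊕0⊕1⊕1⊕1⊕1⊕1 = 1
Codeword: 111100110011111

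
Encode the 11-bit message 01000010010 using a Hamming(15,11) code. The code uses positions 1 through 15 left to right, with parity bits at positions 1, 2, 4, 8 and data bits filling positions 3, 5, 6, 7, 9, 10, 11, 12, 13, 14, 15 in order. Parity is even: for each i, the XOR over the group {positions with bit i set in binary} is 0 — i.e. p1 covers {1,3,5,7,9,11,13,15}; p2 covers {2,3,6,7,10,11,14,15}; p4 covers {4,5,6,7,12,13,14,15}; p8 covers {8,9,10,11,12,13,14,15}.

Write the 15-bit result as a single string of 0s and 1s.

000010000010010

Place data at non-parity positions: p1 p2 0 p4 1 0 0 p8 0 0 1 0 0 1 0
p1 (pos 1,3,5,7,9,11,13,15): XOR of data positions = 0⊕1⊕0⊕0⊕1⊕0⊕0 = 0
p2 (pos 2,3,6,7,10,11,14,15): XOR of data positions = 0⊕0⊕0⊕0⊕1⊕1⊕0 = 0
p4 (pos 4,5,6,7,12,13,14,15): XOR of data positions = 1⊕0⊕0⊕0⊕0⊕1⊕0 = 0
p8 (pos 8,9,10,11,12,13,14,15): XOR of data positions = 0⊕0⊕1⊕0⊕0⊕1⊕0 = 0
Codeword: 000010000010010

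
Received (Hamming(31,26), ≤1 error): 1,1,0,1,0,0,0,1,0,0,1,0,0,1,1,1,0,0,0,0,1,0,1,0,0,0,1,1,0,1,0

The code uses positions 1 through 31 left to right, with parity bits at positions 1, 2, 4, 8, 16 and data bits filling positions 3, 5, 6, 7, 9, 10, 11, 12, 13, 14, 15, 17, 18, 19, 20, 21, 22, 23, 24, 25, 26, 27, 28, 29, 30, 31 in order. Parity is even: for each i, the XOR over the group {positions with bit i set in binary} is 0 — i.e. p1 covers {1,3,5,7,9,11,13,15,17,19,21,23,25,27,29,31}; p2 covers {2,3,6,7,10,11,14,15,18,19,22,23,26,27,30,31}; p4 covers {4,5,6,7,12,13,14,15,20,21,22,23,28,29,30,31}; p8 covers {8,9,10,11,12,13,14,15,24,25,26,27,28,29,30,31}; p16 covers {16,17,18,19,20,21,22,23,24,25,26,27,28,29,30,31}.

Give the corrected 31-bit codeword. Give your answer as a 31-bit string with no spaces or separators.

1101000100100011000010100011010

s1 (pos 1,3,5,7,9,11,13,15,17,19,21,23,25,27,29,31): 1⊕0⊕0⊕0⊕0⊕1⊕0⊕1⊕0⊕0⊕1⊕1⊕0⊕1⊕0⊕0 = 0
s2 (pos 2,3,6,7,10,11,14,15,18,19,22,23,26,27,30,31): 1⊕0⊕0⊕0⊕0⊕1⊕1⊕1⊕0⊕0⊕0⊕1⊕0⊕1⊕1⊕0 = 1
s4 (pos 4,5,6,7,12,13,14,15,20,21,22,23,28,29,30,31): 1⊕0⊕0⊕0⊕0⊕0⊕1⊕1⊕0⊕1⊕0⊕1⊕1⊕0⊕1⊕0 = 1
s8 (pos 8,9,10,11,12,13,14,15,24,25,26,27,28,29,30,31): 1⊕0⊕0⊕1⊕0⊕0⊕1⊕1⊕0⊕0⊕0⊕1⊕1⊕0⊕1⊕0 = 1
s16 (pos 16,17,18,19,20,21,22,23,24,25,26,27,28,29,30,31): 1⊕0⊕0⊕0⊕0⊕1⊕0⊕1⊕0⊕0⊕0⊕1⊕1⊕0⊕1⊕0 = 0
Syndrome s16…s1 = 01110 → error at position 14.
Flip position 14: 1101000100100111000010100011010 → 1101000100100011000010100011010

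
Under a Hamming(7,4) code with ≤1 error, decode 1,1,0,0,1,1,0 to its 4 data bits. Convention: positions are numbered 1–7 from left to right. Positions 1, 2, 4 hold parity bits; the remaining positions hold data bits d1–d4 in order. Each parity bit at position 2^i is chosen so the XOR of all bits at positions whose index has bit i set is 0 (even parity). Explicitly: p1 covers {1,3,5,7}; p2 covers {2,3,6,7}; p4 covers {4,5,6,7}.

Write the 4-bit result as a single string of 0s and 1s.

s1 (pos 1,3,5,7): 1⊕0⊕1⊕0 = 0
s2 (pos 2,3,6,7): 1⊕0⊕1⊕0 = 0
s4 (pos 4,5,6,7): 0⊕1⊕1⊕0 = 0
Syndrome s4…s1 = 000 → no error.
Read data bits from positions 3,5,6,7: 0110

0110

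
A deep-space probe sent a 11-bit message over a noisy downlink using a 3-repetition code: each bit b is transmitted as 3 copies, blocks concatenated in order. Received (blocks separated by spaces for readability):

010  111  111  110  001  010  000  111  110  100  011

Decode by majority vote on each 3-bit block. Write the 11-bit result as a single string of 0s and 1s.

01110001101

Block 1 (010): 1 one → 0
Block 2 (111): 3 ones → 1
Block 3 (111): 3 ones → 1
Block 4 (110): 2 ones → 1
Block 5 (001): 1 one → 0
Block 6 (010): 1 one → 0
Block 7 (000): 0 ones → 0
Block 8 (111): 3 ones → 1
Block 9 (110): 2 ones → 1
Block 10 (100): 1 one → 0
Block 11 (011): 2 ones → 1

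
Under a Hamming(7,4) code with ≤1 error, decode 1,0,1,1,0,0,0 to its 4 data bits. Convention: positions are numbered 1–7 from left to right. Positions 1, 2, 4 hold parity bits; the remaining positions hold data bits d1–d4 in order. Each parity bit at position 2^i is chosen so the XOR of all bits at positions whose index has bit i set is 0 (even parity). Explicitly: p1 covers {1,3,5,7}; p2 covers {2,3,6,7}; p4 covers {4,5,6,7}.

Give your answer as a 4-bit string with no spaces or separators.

1010

s1 (pos 1,3,5,7): 1⊕1⊕0⊕0 = 0
s2 (pos 2,3,6,7): 0⊕1⊕0⊕0 = 1
s4 (pos 4,5,6,7): 1⊕0⊕0⊕0 = 1
Syndrome s4…s1 = 110 → error at position 6.
Flip position 6: 1011000 → 1011010
Read data bits from positions 3,5,6,7: 1010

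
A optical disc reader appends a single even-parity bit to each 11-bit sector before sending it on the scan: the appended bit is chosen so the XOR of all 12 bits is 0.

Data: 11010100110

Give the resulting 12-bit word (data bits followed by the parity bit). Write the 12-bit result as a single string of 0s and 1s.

XOR of the 11 data bits: 1⊕1⊕0⊕1⊕0⊕1⊕0⊕0⊕1⊕1⊕0 = 0
Parity bit = 0 (so all 12 bits XOR to 0).

110101001100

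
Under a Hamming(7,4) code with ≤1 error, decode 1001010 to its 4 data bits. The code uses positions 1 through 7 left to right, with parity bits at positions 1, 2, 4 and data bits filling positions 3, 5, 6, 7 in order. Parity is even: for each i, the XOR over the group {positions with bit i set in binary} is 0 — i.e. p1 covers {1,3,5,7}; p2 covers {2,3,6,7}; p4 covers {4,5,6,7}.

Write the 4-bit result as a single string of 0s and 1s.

s1 (pos 1,3,5,7): 1⊕0⊕0⊕0 = 1
s2 (pos 2,3,6,7): 0⊕0⊕1⊕0 = 1
s4 (pos 4,5,6,7): 1⊕0⊕1⊕0 = 0
Syndrome s4…s1 = 011 → error at position 3.
Flip position 3: 1001010 → 1011010
Read data bits from positions 3,5,6,7: 1010

1010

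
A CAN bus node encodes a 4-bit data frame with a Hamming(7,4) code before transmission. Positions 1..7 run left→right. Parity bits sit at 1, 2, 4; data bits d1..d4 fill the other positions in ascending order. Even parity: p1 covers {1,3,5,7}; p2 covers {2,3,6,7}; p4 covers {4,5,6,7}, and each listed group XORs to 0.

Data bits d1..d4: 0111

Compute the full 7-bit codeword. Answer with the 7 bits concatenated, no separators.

0001111

Place data at non-parity positions: p1 p2 0 p4 1 1 1
p1 (pos 1,3,5,7): XOR of data positions = 0⊕1⊕1 = 0
p2 (pos 2,3,6,7): XOR of data positions = 0⊕1⊕1 = 0
p4 (pos 4,5,6,7): XOR of data positions = 1⊕1⊕1 = 1
Codeword: 0001111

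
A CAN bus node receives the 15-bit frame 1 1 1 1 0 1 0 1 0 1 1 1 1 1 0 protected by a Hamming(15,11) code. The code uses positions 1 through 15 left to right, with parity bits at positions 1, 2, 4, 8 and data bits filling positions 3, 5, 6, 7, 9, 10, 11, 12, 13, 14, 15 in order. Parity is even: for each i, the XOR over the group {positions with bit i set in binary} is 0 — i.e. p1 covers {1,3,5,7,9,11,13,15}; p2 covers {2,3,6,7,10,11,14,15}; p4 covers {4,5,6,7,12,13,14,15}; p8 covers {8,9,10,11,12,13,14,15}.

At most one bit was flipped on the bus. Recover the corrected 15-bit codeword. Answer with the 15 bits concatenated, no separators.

s1 (pos 1,3,5,7,9,11,13,15): 1⊕1⊕0⊕0⊕0⊕1⊕1⊕0 = 0
s2 (pos 2,3,6,7,10,11,14,15): 1⊕1⊕1⊕0⊕1⊕1⊕1⊕0 = 0
s4 (pos 4,5,6,7,12,13,14,15): 1⊕0⊕1⊕0⊕1⊕1⊕1⊕0 = 1
s8 (pos 8,9,10,11,12,13,14,15): 1⊕0⊕1⊕1⊕1⊕1⊕1⊕0 = 0
Syndrome s8…s1 = 0100 → error at position 4.
Flip position 4: 111101010111110 → 111001010111110

111001010111110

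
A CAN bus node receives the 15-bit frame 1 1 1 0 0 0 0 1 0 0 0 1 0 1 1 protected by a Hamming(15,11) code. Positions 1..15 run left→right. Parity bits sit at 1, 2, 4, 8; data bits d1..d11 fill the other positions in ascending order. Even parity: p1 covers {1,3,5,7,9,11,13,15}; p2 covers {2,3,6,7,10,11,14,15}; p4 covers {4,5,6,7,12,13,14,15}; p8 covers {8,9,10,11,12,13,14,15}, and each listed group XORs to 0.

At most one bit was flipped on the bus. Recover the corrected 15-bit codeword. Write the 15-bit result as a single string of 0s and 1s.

111010010001011

s1 (pos 1,3,5,7,9,11,13,15): 1⊕1⊕0⊕0⊕0⊕0⊕0⊕1 = 1
s2 (pos 2,3,6,7,10,11,14,15): 1⊕1⊕0⊕0⊕0⊕0⊕1⊕1 = 0
s4 (pos 4,5,6,7,12,13,14,15): 0⊕0⊕0⊕0⊕1⊕0⊕1⊕1 = 1
s8 (pos 8,9,10,11,12,13,14,15): 1⊕0⊕0⊕0⊕1⊕0⊕1⊕1 = 0
Syndrome s8…s1 = 0101 → error at position 5.
Flip position 5: 111000010001011 → 111010010001011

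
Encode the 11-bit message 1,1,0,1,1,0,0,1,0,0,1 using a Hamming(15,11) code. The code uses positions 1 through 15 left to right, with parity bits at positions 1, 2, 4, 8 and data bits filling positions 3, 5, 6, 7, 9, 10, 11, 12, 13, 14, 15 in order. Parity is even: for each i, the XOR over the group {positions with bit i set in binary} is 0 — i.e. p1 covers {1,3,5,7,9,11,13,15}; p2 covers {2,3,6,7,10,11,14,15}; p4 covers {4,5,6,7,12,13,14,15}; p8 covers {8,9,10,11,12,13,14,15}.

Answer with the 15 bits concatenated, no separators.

111010111001001

Place data at non-parity positions: p1 p2 1 p4 1 0 1 p8 1 0 0 1 0 0 1
p1 (pos 1,3,5,7,9,11,13,15): XOR of data positions = 1⊕1⊕1⊕1⊕0⊕0⊕1 = 1
p2 (pos 2,3,6,7,10,11,14,15): XOR of data positions = 1⊕0⊕1⊕0⊕0⊕0⊕1 = 1
p4 (pos 4,5,6,7,12,13,14,15): XOR of data positions = 1⊕0⊕1⊕1⊕0⊕0⊕1 = 0
p8 (pos 8,9,10,11,12,13,14,15): XOR of data positions = 1⊕0⊕0⊕1⊕0⊕0⊕1 = 1
Codeword: 111010111001001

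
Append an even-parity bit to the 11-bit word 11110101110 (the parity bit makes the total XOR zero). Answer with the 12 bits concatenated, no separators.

111101011100

XOR of the 11 data bits: 1⊕1⊕1⊕1⊕0⊕1⊕0⊕1⊕1⊕1⊕0 = 0
Parity bit = 0 (so all 12 bits XOR to 0).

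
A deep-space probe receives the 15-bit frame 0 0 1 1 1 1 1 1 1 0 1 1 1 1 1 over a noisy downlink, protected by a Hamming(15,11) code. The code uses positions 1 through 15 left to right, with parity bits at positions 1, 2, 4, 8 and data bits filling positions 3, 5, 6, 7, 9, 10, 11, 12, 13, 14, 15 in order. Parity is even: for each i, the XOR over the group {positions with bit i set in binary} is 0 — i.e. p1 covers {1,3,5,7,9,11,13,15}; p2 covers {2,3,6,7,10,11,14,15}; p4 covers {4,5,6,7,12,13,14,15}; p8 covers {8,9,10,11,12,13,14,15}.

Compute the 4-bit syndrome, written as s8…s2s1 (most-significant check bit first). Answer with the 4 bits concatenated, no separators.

s1 (pos 1,3,5,7,9,11,13,15): 0⊕1⊕1⊕1⊕1⊕1⊕1⊕1 = 1
s2 (pos 2,3,6,7,10,11,14,15): 0⊕1⊕1⊕1⊕0⊕1⊕1⊕1 = 0
s4 (pos 4,5,6,7,12,13,14,15): 1⊕1⊕1⊕1⊕1⊕1⊕1⊕1 = 0
s8 (pos 8,9,10,11,12,13,14,15): 1⊕1⊕0⊕1⊕1⊕1⊕1⊕1 = 1
Syndrome s8…s1 = 1001 → error at position 9.

1001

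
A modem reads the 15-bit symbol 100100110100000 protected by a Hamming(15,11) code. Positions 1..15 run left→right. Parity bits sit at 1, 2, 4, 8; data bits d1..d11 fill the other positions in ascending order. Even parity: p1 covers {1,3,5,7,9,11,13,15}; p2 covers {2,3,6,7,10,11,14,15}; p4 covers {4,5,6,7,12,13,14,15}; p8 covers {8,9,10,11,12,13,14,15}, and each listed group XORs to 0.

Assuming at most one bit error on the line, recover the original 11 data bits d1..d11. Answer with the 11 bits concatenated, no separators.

s1 (pos 1,3,5,7,9,11,13,15): 1⊕0⊕0⊕1⊕0⊕0⊕0⊕0 = 0
s2 (pos 2,3,6,7,10,11,14,15): 0⊕0⊕0⊕1⊕1⊕0⊕0⊕0 = 0
s4 (pos 4,5,6,7,12,13,14,15): 1⊕0⊕0⊕1⊕0⊕0⊕0⊕0 = 0
s8 (pos 8,9,10,11,12,13,14,15): 1⊕0⊕1⊕0⊕0⊕0⊕0⊕0 = 0
Syndrome s8…s1 = 0000 → no error.
Read data bits from positions 3,5,6,7,9,10,11,12,13,14,15: 00010100000

00010100000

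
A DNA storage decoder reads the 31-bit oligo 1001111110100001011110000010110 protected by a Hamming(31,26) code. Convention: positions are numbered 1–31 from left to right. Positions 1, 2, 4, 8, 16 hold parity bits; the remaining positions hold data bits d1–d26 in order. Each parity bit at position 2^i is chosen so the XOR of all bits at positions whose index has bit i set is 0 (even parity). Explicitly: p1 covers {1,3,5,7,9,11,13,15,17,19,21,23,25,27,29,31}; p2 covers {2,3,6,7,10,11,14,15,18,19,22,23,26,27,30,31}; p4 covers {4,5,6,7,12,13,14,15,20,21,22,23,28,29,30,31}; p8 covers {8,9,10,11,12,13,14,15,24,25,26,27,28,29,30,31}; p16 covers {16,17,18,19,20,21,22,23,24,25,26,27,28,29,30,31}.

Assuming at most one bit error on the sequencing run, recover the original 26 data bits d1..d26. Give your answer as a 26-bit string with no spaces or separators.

s1 (pos 1,3,5,7,9,11,13,15,17,19,21,23,25,27,29,31): 1⊕0⊕1⊕1⊕1⊕1⊕0⊕0⊕0⊕1⊕1⊕0⊕0⊕1⊕1⊕0 = 1
s2 (pos 2,3,6,7,10,11,14,15,18,19,22,23,26,27,30,31): 0⊕0⊕1⊕1⊕0⊕1⊕0⊕0⊕1⊕1⊕0⊕0⊕0⊕1⊕1⊕0 = 1
s4 (pos 4,5,6,7,12,13,14,15,20,21,22,23,28,29,30,31): 1⊕1⊕1⊕1⊕0⊕0⊕0⊕0⊕1⊕1⊕0⊕0⊕0⊕1⊕1⊕0 = 0
s8 (pos 8,9,10,11,12,13,14,15,24,25,26,27,28,29,30,31): 1⊕1⊕0⊕1⊕0⊕0⊕0⊕0⊕0⊕0⊕0⊕1⊕0⊕1⊕1⊕0 = 0
s16 (pos 16,17,18,19,20,21,22,23,24,25,26,27,28,29,30,31): 1⊕0⊕1⊕1⊕1⊕1⊕0⊕0⊕0⊕0⊕0⊕1⊕0⊕1⊕1⊕0 = 0
Syndrome s16…s1 = 00011 → error at position 3.
Flip position 3: 1001111110100001011110000010110 → 1011111110100001011110000010110
Read data bits from positions 3,5,6,7,9,10,11,12,13,14,15,17,18,19,20,21,22,23,24,25,26,27,28,29,30,31: 11111010000011110000010110

11111010000011110000010110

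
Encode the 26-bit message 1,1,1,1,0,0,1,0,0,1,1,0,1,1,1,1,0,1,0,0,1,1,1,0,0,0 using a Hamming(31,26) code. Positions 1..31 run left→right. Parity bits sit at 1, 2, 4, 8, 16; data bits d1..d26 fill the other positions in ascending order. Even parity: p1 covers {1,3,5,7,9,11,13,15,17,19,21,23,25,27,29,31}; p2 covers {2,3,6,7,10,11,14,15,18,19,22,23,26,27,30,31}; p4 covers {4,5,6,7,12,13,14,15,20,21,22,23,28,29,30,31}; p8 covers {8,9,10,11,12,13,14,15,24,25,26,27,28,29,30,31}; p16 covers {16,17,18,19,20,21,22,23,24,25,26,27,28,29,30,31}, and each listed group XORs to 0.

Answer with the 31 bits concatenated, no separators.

1111111000100110011110100111000

Place data at non-parity positions: p1 p2 1 p4 1 1 1 p8 0 0 1 0 0 1 1 p16 0 1 1 1 1 0 1 0 0 1 1 1 0 0 0
p1 (pos 1,3,5,7,9,11,13,15,17,19,21,23,25,27,29,31): XOR of data positions = 1⊕1⊕1⊕0⊕1⊕0⊕1⊕0⊕1⊕1⊕1⊕0⊕1⊕0⊕0 = 1
p2 (pos 2,3,6,7,10,11,14,15,18,19,22,23,26,27,30,31): XOR of data positions = 1⊕1⊕1⊕0⊕1⊕1⊕1⊕1⊕1⊕0⊕1⊕1⊕1⊕0⊕0 = 1
p4 (pos 4,5,6,7,12,13,14,15,20,21,22,23,28,29,30,31): XOR of data positions = 1⊕1⊕1⊕0⊕0⊕1⊕1⊕1⊕1⊕0⊕1⊕1⊕0⊕0⊕0 = 1
p8 (pos 8,9,10,11,12,13,14,15,24,25,26,27,28,29,30,31): XOR of data positions = 0⊕0⊕1⊕0⊕0⊕1⊕1⊕0⊕0⊕1⊕1⊕1⊕0⊕0⊕0 = 0
p16 (pos 16,17,18,19,20,21,22,23,24,25,26,27,28,29,30,31): XOR of data positions = 0⊕1⊕1⊕1⊕1⊕0⊕1⊕0⊕0⊕1⊕1⊕1⊕0⊕0⊕0 = 0
Codeword: 1111111000100110011110100111000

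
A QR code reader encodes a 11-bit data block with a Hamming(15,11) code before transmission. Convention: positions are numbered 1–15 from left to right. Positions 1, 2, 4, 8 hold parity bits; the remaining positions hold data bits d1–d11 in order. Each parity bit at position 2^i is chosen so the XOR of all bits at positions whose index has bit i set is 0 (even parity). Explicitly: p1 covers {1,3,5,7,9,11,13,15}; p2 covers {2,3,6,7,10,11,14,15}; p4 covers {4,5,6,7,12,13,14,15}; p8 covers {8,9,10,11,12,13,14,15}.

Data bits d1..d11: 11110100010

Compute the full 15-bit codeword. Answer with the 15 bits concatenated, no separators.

111011100100010

Place data at non-parity positions: p1 p2 1 p4 1 1 1 p8 0 1 0 0 0 1 0
p1 (pos 1,3,5,7,9,11,13,15): XOR of data positions = 1⊕1⊕1⊕0⊕0⊕0⊕0 = 1
p2 (pos 2,3,6,7,10,11,14,15): XOR of data positions = 1⊕1⊕1⊕1⊕0⊕1⊕0 = 1
p4 (pos 4,5,6,7,12,13,14,15): XOR of data positions = 1⊕1⊕1⊕0⊕0⊕1⊕0 = 0
p8 (pos 8,9,10,11,12,13,14,15): XOR of data positions = 0⊕1⊕0⊕0⊕0⊕1⊕0 = 0
Codeword: 111011100100010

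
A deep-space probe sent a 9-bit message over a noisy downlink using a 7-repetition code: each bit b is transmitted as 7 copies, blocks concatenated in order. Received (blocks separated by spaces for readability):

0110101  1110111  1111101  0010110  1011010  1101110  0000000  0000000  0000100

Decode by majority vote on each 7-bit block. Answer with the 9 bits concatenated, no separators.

Block 1 (0110101): 4 ones → 1
Block 2 (1110111): 6 ones → 1
Block 3 (1111101): 6 ones → 1
Block 4 (0010110): 3 ones → 0
Block 5 (1011010): 4 ones → 1
Block 6 (1101110): 5 ones → 1
Block 7 (0000000): 0 ones → 0
Block 8 (0000000): 0 ones → 0
Block 9 (0000100): 1 one → 0

111011000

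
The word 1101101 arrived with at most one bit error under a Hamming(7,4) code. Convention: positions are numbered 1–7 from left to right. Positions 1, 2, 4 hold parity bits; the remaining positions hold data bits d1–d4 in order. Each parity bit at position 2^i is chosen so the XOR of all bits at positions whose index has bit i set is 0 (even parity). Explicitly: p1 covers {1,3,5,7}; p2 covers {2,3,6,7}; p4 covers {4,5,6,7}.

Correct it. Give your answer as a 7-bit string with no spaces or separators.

1101001

s1 (pos 1,3,5,7): 1⊕0⊕1⊕1 = 1
s2 (pos 2,3,6,7): 1⊕0⊕0⊕1 = 0
s4 (pos 4,5,6,7): 1⊕1⊕0⊕1 = 1
Syndrome s4…s1 = 101 → error at position 5.
Flip position 5: 1101101 → 1101001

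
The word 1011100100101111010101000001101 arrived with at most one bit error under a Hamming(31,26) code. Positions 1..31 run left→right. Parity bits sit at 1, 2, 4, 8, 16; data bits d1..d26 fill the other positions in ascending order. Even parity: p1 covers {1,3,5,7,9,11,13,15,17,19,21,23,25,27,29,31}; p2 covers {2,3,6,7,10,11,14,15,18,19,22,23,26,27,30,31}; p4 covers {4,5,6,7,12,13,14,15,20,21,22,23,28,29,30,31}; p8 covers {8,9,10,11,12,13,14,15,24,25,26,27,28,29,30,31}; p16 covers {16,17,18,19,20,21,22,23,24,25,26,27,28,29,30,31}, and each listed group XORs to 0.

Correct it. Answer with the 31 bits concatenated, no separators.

s1 (pos 1,3,5,7,9,11,13,15,17,19,21,23,25,27,29,31): 1⊕1⊕1⊕0⊕0⊕1⊕1⊕1⊕0⊕0⊕0⊕0⊕0⊕0⊕1⊕1 = 0
s2 (pos 2,3,6,7,10,11,14,15,18,19,22,23,26,27,30,31): 0⊕1⊕0⊕0⊕0⊕1⊕1⊕1⊕1⊕0⊕1⊕0⊕0⊕0⊕0⊕1 = 1
s4 (pos 4,5,6,7,12,13,14,15,20,21,22,23,28,29,30,31): 1⊕1⊕0⊕0⊕0⊕1⊕1⊕1⊕1⊕0⊕1⊕0⊕1⊕1⊕0⊕1 = 0
s8 (pos 8,9,10,11,12,13,14,15,24,25,26,27,28,29,30,31): 1⊕0⊕0⊕1⊕0⊕1⊕1⊕1⊕0⊕0⊕0⊕0⊕1⊕1⊕0⊕1 = 0
s16 (pos 16,17,18,19,20,21,22,23,24,25,26,27,28,29,30,31): 1⊕0⊕1⊕0⊕1⊕0⊕1⊕0⊕0⊕0⊕0⊕0⊕1⊕1⊕0⊕1 = 1
Syndrome s16…s1 = 10010 → error at position 18.
Flip position 18: 1011100100101111010101000001101 → 1011100100101111000101000001101

1011100100101111000101000001101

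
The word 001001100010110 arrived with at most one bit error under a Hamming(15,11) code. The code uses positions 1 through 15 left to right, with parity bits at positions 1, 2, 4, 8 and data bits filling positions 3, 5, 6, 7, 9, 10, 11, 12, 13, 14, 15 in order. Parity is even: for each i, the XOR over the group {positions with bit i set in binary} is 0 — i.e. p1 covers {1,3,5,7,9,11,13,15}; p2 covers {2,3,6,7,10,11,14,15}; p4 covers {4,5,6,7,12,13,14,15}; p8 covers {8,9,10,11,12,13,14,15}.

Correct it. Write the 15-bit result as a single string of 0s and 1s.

001001100110110

s1 (pos 1,3,5,7,9,11,13,15): 0⊕1⊕0⊕1⊕0⊕1⊕1⊕0 = 0
s2 (pos 2,3,6,7,10,11,14,15): 0⊕1⊕1⊕1⊕0⊕1⊕1⊕0 = 1
s4 (pos 4,5,6,7,12,13,14,15): 0⊕0⊕1⊕1⊕0⊕1⊕1⊕0 = 0
s8 (pos 8,9,10,11,12,13,14,15): 0⊕0⊕0⊕1⊕0⊕1⊕1⊕0 = 1
Syndrome s8…s1 = 1010 → error at position 10.
Flip position 10: 001001100010110 → 001001100110110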